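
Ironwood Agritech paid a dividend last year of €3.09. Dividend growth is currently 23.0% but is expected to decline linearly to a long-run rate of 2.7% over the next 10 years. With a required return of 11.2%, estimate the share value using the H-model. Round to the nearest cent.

H-model: P₀ = D₀[(1+g_L) + H(g_S−g_L)]/(r−g_L), with H = 10/2 = 5.
P₀ = 3.09 × [(1+0.027) + 5×(0.23−0.027)] / (0.112−0.027)
   = 3.09 × 2.0420 / 0.085 = 74.2327

€74.23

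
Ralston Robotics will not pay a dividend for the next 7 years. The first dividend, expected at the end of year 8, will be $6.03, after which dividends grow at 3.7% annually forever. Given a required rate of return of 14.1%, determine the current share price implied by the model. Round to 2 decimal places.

Deferred-dividend DDM. At t=7 the remaining stream is a growing perpetuity with first payment D_8 = 6.03.
V_7 = D_8/(r−g) = 6.03/(0.141−0.037) = 57.9808
P₀ = V_7/(1+r)^7 = 57.9808/(1+0.141)^7 = 23.0295

$23.03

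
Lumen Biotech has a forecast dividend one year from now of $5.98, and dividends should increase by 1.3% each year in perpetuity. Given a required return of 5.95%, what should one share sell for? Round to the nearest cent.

Gordon growth model: P₀ = D₁/(r − g), with D₁ = 5.98 given directly.
P₀ = 5.9800 / (0.0595 − 0.013) = 5.9800 / 0.0465 = 128.6022

$128.60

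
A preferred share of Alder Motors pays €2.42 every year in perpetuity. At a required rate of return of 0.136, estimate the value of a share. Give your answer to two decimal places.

Zero-growth DDM (perpetuity): P₀ = D/r = 2.42 / 0.136 = 17.7941

€17.79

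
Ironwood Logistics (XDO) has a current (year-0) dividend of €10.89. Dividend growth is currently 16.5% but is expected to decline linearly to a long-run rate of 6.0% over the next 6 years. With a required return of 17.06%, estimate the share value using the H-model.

H-model: P₀ = D₀[(1+g_L) + H(g_S−g_L)]/(r−g_L), with H = 6/2 = 3.
P₀ = 10.89 × [(1+0.06) + 3×(0.165−0.06)] / (0.1706−0.06)
   = 10.89 × 1.3750 / 0.1106 = 135.3865

€135.39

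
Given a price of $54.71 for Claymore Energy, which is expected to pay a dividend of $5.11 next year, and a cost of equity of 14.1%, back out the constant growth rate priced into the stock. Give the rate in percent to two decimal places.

4.76%

From P₀ = D₁/(r − g), the implied growth is g = r − D₁/P₀.
g = 0.141 − 5.11/54.71 = 0.141 − 0.09340 = 0.04760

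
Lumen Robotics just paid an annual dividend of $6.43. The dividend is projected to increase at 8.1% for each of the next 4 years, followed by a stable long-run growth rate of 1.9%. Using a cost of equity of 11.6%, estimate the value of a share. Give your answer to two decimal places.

Two-stage DDM. Project D₁…D_4 at 0.081, terminal growth 0.019, discount at r = 0.116.
D_1 = 6.9508
D_2 = 7.5138
D_3 = 8.1225
D_4 = 8.7804
Terminal value at t=4: TV = D_5/(r−g) = 8.9472/(0.116−0.019) = 92.2393
P₀ = 6.9508/(1+0.116)^1 + 7.5138/(1+0.116)^2 + 8.1225/(1+0.116)^3 + 8.7804/(1+0.116)^4 + 92.2393/(1+0.116)^4 = 83.2304

$83.23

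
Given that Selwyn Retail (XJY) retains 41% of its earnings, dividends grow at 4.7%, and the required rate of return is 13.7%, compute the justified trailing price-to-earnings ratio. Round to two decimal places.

6.86

Payout ratio b = 1 − 0.41 = 0.59.
Justified trailing P/E = b(1+g)/(r−g) = 0.59×(1+0.047)/(0.137−0.047) = 6.8637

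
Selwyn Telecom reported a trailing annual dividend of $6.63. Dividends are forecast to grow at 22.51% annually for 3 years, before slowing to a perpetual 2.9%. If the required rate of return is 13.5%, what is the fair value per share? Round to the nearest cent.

$104.16

Two-stage DDM. Project D₁…D_3 at 0.2251, terminal growth 0.029, discount at r = 0.135.
D_1 = 8.1224
D_2 = 9.9508
D_3 = 12.1907
Terminal value at t=3: TV = D_4/(r−g) = 12.5442/(0.135−0.029) = 118.3417
P₀ = 8.1224/(1+0.135)^1 + 9.9508/(1+0.135)^2 + 12.1907/(1+0.135)^3 + 118.3417/(1+0.135)^3 = 104.1559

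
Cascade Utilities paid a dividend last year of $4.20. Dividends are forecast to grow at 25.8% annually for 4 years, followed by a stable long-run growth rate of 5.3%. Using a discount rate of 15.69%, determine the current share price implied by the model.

Two-stage DDM. Project D₁…D_4 at 0.258, terminal growth 0.053, discount at r = 0.1569.
D_1 = 5.2836
D_2 = 6.6468
D_3 = 8.3616
D_4 = 10.5189
Terminal value at t=4: TV = D_5/(r−g) = 11.0764/(0.1569−0.053) = 106.6067
P₀ = 5.2836/(1+0.1569)^1 + 6.6468/(1+0.1569)^2 + 8.3616/(1+0.1569)^3 + 10.5189/(1+0.1569)^4 + 106.6067/(1+0.1569)^4 = 80.3169

$80.32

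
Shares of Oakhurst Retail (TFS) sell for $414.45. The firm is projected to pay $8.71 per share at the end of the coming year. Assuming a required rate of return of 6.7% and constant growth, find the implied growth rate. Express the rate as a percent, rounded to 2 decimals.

From P₀ = D₁/(r − g), the implied growth is g = r − D₁/P₀.
g = 0.067 − 8.71/414.45 = 0.067 − 0.02102 = 0.04598

4.60%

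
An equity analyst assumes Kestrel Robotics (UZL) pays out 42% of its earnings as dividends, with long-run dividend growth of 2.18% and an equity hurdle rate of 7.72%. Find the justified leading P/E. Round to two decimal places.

7.58

Justified leading P/E = b/(r−g) = 0.42/(0.0772−0.0218) = 7.5812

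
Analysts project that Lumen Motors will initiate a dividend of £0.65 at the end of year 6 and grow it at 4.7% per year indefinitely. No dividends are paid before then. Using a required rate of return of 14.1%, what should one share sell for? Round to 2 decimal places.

Deferred-dividend DDM. At t=5 the remaining stream is a growing perpetuity with first payment D_6 = 0.65.
V_5 = D_6/(r−g) = 0.65/(0.141−0.047) = 6.9149
P₀ = V_5/(1+r)^5 = 6.9149/(1+0.141)^5 = 3.5757

£3.58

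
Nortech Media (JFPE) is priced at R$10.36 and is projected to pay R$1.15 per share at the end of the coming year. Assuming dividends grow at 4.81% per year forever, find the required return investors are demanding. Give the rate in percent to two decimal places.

Rearranging the constant-growth DDM: r = D₁/P₀ + g.
r = 1.1500 / 10.36 + 0.0481 = 0.11100 + 0.0481 = 0.15910

15.91%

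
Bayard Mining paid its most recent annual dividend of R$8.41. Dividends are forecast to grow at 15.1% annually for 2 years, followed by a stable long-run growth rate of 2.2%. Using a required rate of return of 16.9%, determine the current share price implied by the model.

Two-stage DDM. Project D₁…D_2 at 0.151, terminal growth 0.022, discount at r = 0.169.
D_1 = 9.6799
D_2 = 11.1416
Terminal value at t=2: TV = D_3/(r−g) = 11.3867/(0.169−0.022) = 77.4605
P₀ = 9.6799/(1+0.169)^1 + 11.1416/(1+0.169)^2 + 77.4605/(1+0.169)^2 = 73.1163

R$73.12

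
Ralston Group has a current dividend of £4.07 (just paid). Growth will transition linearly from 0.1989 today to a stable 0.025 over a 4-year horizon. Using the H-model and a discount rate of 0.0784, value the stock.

£104.63

H-model: P₀ = D₀[(1+g_L) + H(g_S−g_L)]/(r−g_L), with H = 4/2 = 2.
P₀ = 4.07 × [(1+0.025) + 2×(0.1989−0.025)] / (0.0784−0.025)
   = 4.07 × 1.3728 / 0.0534 = 104.6310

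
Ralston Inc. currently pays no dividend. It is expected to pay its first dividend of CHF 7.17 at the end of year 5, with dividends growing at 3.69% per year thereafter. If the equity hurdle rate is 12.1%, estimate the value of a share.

CHF 53.99

Deferred-dividend DDM. At t=4 the remaining stream is a growing perpetuity with first payment D_5 = 7.17.
V_4 = D_5/(r−g) = 7.17/(0.121−0.0369) = 85.2556
P₀ = V_4/(1+r)^4 = 85.2556/(1+0.121)^4 = 53.9884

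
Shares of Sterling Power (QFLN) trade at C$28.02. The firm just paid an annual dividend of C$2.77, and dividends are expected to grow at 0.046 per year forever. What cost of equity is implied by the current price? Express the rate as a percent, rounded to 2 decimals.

Rearranging the constant-growth DDM: r = D₁/P₀ + g.
D₁ = 2.77 × (1 + 0.046) = 2.8974.
r = 2.8974 / 28.02 + 0.046 = 0.10341 + 0.046 = 0.14941

14.94%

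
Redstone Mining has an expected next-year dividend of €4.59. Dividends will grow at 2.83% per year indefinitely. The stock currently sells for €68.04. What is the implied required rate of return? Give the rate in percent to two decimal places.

Rearranging the constant-growth DDM: r = D₁/P₀ + g.
r = 4.5900 / 68.04 + 0.0283 = 0.06746 + 0.0283 = 0.09576

9.58%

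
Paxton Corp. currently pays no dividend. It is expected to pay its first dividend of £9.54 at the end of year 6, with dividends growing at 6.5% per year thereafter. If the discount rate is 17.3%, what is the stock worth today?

£39.78

Deferred-dividend DDM. At t=5 the remaining stream is a growing perpetuity with first payment D_6 = 9.54.
V_5 = D_6/(r−g) = 9.54/(0.173−0.065) = 88.3333
P₀ = V_5/(1+r)^5 = 88.3333/(1+0.173)^5 = 39.7772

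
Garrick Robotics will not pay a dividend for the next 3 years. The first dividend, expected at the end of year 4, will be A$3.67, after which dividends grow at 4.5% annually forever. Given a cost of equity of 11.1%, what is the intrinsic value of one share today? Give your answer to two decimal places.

A$40.55

Deferred-dividend DDM. At t=3 the remaining stream is a growing perpetuity with first payment D_4 = 3.67.
V_3 = D_4/(r−g) = 3.67/(0.111−0.045) = 55.6061
P₀ = V_3/(1+r)^3 = 55.6061/(1+0.111)^3 = 40.5490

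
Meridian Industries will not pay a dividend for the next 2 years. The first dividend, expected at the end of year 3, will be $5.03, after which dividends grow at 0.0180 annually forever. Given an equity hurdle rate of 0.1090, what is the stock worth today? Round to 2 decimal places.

Deferred-dividend DDM. At t=2 the remaining stream is a growing perpetuity with first payment D_3 = 5.03.
V_2 = D_3/(r−g) = 5.03/(0.109−0.018) = 55.2747
P₀ = V_2/(1+r)^2 = 55.2747/(1+0.109)^2 = 44.9431

$44.94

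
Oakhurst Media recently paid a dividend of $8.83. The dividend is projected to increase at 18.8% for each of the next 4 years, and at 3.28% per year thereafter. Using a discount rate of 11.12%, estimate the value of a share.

Two-stage DDM. Project D₁…D_4 at 0.188, terminal growth 0.0328, discount at r = 0.1112.
D_1 = 10.4900
D_2 = 12.4622
D_3 = 14.8051
D_4 = 17.5884
Terminal value at t=4: TV = D_5/(r−g) = 18.1653/(0.1112−0.0328) = 231.7003
P₀ = 10.4900/(1+0.1112)^1 + 12.4622/(1+0.1112)^2 + 14.8051/(1+0.1112)^3 + 17.5884/(1+0.1112)^4 + 231.7003/(1+0.1112)^4 = 193.8293

$193.83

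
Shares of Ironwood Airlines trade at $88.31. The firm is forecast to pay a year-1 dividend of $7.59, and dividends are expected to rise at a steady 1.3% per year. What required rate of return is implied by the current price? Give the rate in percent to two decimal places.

Rearranging the constant-growth DDM: r = D₁/P₀ + g.
r = 7.5900 / 88.31 + 0.013 = 0.08595 + 0.013 = 0.09895

9.89%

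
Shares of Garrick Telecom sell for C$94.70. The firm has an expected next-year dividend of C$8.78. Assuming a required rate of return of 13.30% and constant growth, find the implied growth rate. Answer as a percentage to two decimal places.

4.03%

From P₀ = D₁/(r − g), the implied growth is g = r − D₁/P₀.
g = 0.133 − 8.78/94.70 = 0.133 − 0.09271 = 0.04029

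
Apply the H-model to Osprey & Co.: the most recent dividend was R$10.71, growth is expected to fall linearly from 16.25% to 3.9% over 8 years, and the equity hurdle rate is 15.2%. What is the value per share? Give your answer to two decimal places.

R$145.30

H-model: P₀ = D₀[(1+g_L) + H(g_S−g_L)]/(r−g_L), with H = 8/2 = 4.
P₀ = 10.71 × [(1+0.039) + 4×(0.1625−0.039)] / (0.152−0.039)
   = 10.71 × 1.5330 / 0.113 = 145.2958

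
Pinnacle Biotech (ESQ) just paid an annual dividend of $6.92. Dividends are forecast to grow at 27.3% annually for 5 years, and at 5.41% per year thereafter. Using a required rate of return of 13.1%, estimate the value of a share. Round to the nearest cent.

$221.38

Two-stage DDM. Project D₁…D_5 at 0.273, terminal growth 0.0541, discount at r = 0.131.
D_1 = 8.8092
D_2 = 11.2141
D_3 = 14.2755
D_4 = 18.1727
D_5 = 23.1339
Terminal value at t=5: TV = D_6/(r−g) = 24.3854/(0.131−0.0541) = 317.1054
P₀ = 8.8092/(1+0.131)^1 + 11.2141/(1+0.131)^2 + 14.2755/(1+0.131)^3 + 18.1727/(1+0.131)^4 + 23.1339/(1+0.131)^5 + 317.1054/(1+0.131)^5 = 221.3825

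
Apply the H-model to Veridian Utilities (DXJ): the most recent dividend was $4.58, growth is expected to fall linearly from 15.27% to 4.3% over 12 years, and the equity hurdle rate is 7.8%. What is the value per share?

$222.61

H-model: P₀ = D₀[(1+g_L) + H(g_S−g_L)]/(r−g_L), with H = 12/2 = 6.
P₀ = 4.58 × [(1+0.043) + 6×(0.1527−0.043)] / (0.078−0.043)
   = 4.58 × 1.7012 / 0.035 = 222.6142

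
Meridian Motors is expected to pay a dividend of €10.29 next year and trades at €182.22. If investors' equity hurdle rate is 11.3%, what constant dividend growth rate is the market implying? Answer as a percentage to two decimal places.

5.65%

From P₀ = D₁/(r − g), the implied growth is g = r − D₁/P₀.
g = 0.113 − 10.29/182.22 = 0.113 − 0.05647 = 0.05653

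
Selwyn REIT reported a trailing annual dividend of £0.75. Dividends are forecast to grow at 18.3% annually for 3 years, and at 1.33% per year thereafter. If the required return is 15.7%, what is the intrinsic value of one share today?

Two-stage DDM. Project D₁…D_3 at 0.183, terminal growth 0.0133, discount at r = 0.157.
D_1 = 0.8873
D_2 = 1.0496
D_3 = 1.2417
Terminal value at t=3: TV = D_4/(r−g) = 1.2582/(0.157−0.0133) = 8.7558
P₀ = 0.8873/(1+0.157)^1 + 1.0496/(1+0.157)^2 + 1.2417/(1+0.157)^3 + 8.7558/(1+0.157)^3 = 8.0059

£8.01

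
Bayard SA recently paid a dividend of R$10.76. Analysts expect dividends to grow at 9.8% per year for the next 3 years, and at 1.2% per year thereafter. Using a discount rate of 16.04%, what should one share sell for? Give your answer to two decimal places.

Two-stage DDM. Project D₁…D_3 at 0.098, terminal growth 0.012, discount at r = 0.1604.
D_1 = 11.8145
D_2 = 12.9723
D_3 = 14.2436
Terminal value at t=3: TV = D_4/(r−g) = 14.4145/(0.1604−0.012) = 97.1328
P₀ = 11.8145/(1+0.1604)^1 + 12.9723/(1+0.1604)^2 + 14.2436/(1+0.1604)^3 + 97.1328/(1+0.1604)^3 = 91.0956

R$91.10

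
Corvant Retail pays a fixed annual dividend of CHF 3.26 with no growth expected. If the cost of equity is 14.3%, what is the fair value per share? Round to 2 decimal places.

Zero-growth DDM (perpetuity): P₀ = D/r = 3.26 / 0.143 = 22.7972

CHF 22.80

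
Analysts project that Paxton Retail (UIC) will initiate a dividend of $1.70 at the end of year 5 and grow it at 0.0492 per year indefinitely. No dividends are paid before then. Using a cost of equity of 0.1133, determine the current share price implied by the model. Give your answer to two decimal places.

$17.26

Deferred-dividend DDM. At t=4 the remaining stream is a growing perpetuity with first payment D_5 = 1.70.
V_4 = D_5/(r−g) = 1.70/(0.1133−0.0492) = 26.5211
P₀ = V_4/(1+r)^4 = 26.5211/(1+0.1133)^4 = 17.2640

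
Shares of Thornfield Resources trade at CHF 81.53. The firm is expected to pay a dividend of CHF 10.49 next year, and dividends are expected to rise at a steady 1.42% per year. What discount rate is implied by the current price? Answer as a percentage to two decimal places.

Rearranging the constant-growth DDM: r = D₁/P₀ + g.
r = 10.4900 / 81.53 + 0.0142 = 0.12866 + 0.0142 = 0.14286

14.29%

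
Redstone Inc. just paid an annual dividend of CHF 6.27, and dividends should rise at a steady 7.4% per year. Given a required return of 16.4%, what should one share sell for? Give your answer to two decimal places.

Gordon growth model: P₀ = D₁/(r − g). D₁ = 6.27 × (1 + 0.074) = 6.7340.
P₀ = 6.7340 / (0.164 − 0.074) = 6.7340 / 0.09 = 74.8220

CHF 74.82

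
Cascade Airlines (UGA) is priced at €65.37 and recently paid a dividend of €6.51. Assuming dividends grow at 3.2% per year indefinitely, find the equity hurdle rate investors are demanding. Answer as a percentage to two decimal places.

13.48%

Rearranging the constant-growth DDM: r = D₁/P₀ + g.
D₁ = 6.51 × (1 + 0.032) = 6.7183.
r = 6.7183 / 65.37 + 0.032 = 0.10277 + 0.032 = 0.13477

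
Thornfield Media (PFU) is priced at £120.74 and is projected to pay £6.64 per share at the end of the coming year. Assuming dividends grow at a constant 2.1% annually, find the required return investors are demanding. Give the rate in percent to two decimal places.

7.60%

Rearranging the constant-growth DDM: r = D₁/P₀ + g.
r = 6.6400 / 120.74 + 0.021 = 0.05499 + 0.021 = 0.07599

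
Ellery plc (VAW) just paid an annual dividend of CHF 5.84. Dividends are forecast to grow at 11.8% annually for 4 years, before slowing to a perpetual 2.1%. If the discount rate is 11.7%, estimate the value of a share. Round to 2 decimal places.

Two-stage DDM. Project D₁…D_4 at 0.118, terminal growth 0.021, discount at r = 0.117.
D_1 = 6.5291
D_2 = 7.2996
D_3 = 8.1609
D_4 = 9.1239
Terminal value at t=4: TV = D_5/(r−g) = 9.3155/(0.117−0.021) = 97.0364
P₀ = 6.5291/(1+0.117)^1 + 7.2996/(1+0.117)^2 + 8.1609/(1+0.117)^3 + 9.1239/(1+0.117)^4 + 97.0364/(1+0.117)^4 = 85.7459

CHF 85.75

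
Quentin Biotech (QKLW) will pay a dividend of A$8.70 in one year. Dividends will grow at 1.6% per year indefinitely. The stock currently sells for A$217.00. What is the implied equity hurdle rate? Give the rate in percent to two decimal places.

Rearranging the constant-growth DDM: r = D₁/P₀ + g.
r = 8.7000 / 217.00 + 0.016 = 0.04009 + 0.016 = 0.05609

5.61%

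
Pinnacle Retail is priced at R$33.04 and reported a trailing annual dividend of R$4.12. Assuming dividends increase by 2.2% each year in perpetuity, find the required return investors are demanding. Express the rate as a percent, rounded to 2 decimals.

Rearranging the constant-growth DDM: r = D₁/P₀ + g.
D₁ = 4.12 × (1 + 0.022) = 4.2106.
r = 4.2106 / 33.04 + 0.022 = 0.12744 + 0.022 = 0.14944

14.94%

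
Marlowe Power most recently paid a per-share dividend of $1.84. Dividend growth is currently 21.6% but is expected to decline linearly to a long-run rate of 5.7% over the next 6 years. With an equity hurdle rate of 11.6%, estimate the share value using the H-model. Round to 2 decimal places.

$47.84

H-model: P₀ = D₀[(1+g_L) + H(g_S−g_L)]/(r−g_L), with H = 6/2 = 3.
P₀ = 1.84 × [(1+0.057) + 3×(0.216−0.057)] / (0.116−0.057)
   = 1.84 × 1.5340 / 0.059 = 47.8400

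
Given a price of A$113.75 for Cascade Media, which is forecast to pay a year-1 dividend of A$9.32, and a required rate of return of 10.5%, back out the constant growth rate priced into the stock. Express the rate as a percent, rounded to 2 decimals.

2.31%

From P₀ = D₁/(r − g), the implied growth is g = r − D₁/P₀.
g = 0.105 − 9.32/113.75 = 0.105 − 0.08193 = 0.02307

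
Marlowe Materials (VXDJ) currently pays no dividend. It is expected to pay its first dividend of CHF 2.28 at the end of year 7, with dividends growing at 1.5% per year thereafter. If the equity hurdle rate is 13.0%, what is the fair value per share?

Deferred-dividend DDM. At t=6 the remaining stream is a growing perpetuity with first payment D_7 = 2.28.
V_6 = D_7/(r−g) = 2.28/(0.13−0.015) = 19.8261
P₀ = V_6/(1+r)^6 = 19.8261/(1+0.13)^6 = 9.5228

CHF 9.52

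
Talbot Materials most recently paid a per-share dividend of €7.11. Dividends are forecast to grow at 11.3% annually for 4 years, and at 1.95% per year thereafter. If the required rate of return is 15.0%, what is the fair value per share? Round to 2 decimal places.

€74.96

Two-stage DDM. Project D₁…D_4 at 0.113, terminal growth 0.0195, discount at r = 0.15.
D_1 = 7.9134
D_2 = 8.8076
D_3 = 9.8029
D_4 = 10.9106
Terminal value at t=4: TV = D_5/(r−g) = 11.1234/(0.15−0.0195) = 85.2368
P₀ = 7.9134/(1+0.15)^1 + 8.8076/(1+0.15)^2 + 9.8029/(1+0.15)^3 + 10.9106/(1+0.15)^4 + 85.2368/(1+0.15)^4 = 74.9593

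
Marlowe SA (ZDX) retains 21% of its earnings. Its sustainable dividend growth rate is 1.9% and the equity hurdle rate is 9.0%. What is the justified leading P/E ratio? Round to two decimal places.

Payout ratio b = 1 − 0.21 = 0.79.
Justified leading P/E = b/(r−g) = 0.79/(0.09−0.019) = 11.1268

11.13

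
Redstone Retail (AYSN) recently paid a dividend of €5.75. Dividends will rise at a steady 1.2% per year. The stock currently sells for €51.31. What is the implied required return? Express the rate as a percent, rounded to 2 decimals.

Rearranging the constant-growth DDM: r = D₁/P₀ + g.
D₁ = 5.75 × (1 + 0.012) = 5.8190.
r = 5.8190 / 51.31 + 0.012 = 0.11341 + 0.012 = 0.12541

12.54%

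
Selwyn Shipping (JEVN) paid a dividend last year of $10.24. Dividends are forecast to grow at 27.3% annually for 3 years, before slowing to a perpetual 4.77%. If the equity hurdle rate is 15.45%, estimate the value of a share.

Two-stage DDM. Project D₁…D_3 at 0.273, terminal growth 0.0477, discount at r = 0.1545.
D_1 = 13.0355
D_2 = 16.5942
D_3 = 21.1244
Terminal value at t=3: TV = D_4/(r−g) = 22.1321/(0.1545−0.0477) = 207.2292
P₀ = 13.0355/(1+0.1545)^1 + 16.5942/(1+0.1545)^2 + 21.1244/(1+0.1545)^3 + 207.2292/(1+0.1545)^3 = 172.1384

$172.14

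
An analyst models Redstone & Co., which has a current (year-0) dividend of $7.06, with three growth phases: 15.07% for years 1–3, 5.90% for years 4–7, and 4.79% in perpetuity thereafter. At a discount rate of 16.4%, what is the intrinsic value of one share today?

$84.54

Three-stage DDM. Project D₁…D_7; terminal Gordon value at t=7 with g = 0.0479; discount at r = 0.164.
D_1 = 8.1239
D_2 = 9.3482
D_3 = 10.7570
D_4 = 11.3917
D_5 = 12.0638
D_6 = 12.7755
D_7 = 13.5293
TV_7 = 14.1773/(0.164−0.0479) = 122.1132
P₀ = Σ Dₜ/(1+r)ᵗ + TV_7/(1+r)^7 = 84.5389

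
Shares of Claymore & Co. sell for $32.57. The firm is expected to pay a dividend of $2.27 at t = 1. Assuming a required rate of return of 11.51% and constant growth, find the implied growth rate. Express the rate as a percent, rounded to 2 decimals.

4.54%

From P₀ = D₁/(r − g), the implied growth is g = r − D₁/P₀.
g = 0.1151 − 2.27/32.57 = 0.1151 − 0.06970 = 0.04540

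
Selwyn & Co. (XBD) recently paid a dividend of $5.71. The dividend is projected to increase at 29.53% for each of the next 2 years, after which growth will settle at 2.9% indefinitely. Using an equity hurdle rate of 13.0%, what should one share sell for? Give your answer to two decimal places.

$90.49

Two-stage DDM. Project D₁…D_2 at 0.2953, terminal growth 0.029, discount at r = 0.13.
D_1 = 7.3962
D_2 = 9.5802
Terminal value at t=2: TV = D_3/(r−g) = 9.8581/(0.13−0.029) = 97.6047
P₀ = 7.3962/(1+0.13)^1 + 9.5802/(1+0.13)^2 + 97.6047/(1+0.13)^2 = 90.4868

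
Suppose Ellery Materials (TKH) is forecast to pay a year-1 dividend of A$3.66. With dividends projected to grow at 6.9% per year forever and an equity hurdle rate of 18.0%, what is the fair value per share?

A$32.97

Gordon growth model: P₀ = D₁/(r − g), with D₁ = 3.66 given directly.
P₀ = 3.6600 / (0.18 − 0.069) = 3.6600 / 0.111 = 32.9730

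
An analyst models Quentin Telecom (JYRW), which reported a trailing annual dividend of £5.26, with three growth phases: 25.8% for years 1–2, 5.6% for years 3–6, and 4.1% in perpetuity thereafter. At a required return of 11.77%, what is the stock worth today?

Three-stage DDM. Project D₁…D_6; terminal Gordon value at t=6 with g = 0.041; discount at r = 0.1177.
D_1 = 6.6171
D_2 = 8.3243
D_3 = 8.7904
D_4 = 9.2827
D_5 = 9.8025
D_6 = 10.3515
TV_6 = 10.7759/(0.1177−0.041) = 140.4941
P₀ = Σ Dₜ/(1+r)ᵗ + TV_6/(1+r)^6 = 107.8185

£107.82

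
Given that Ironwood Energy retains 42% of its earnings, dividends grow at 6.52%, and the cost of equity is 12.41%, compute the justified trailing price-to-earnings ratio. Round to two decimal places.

10.49

Payout ratio b = 1 − 0.42 = 0.58.
Justified trailing P/E = b(1+g)/(r−g) = 0.58×(1+0.0652)/(0.1241−0.0652) = 10.4892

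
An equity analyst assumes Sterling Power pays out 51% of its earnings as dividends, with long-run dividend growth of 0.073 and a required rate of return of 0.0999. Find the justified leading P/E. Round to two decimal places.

18.96

Justified leading P/E = b/(r−g) = 0.51/(0.0999−0.073) = 18.9591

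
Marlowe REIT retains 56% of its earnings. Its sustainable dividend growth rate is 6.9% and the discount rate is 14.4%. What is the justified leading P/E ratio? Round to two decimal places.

Payout ratio b = 1 − 0.56 = 0.44.
Justified leading P/E = b/(r−g) = 0.44/(0.144−0.069) = 5.8667

5.87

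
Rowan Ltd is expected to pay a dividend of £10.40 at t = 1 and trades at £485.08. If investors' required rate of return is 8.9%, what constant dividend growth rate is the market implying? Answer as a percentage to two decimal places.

6.76%

From P₀ = D₁/(r − g), the implied growth is g = r − D₁/P₀.
g = 0.089 − 10.40/485.08 = 0.089 − 0.02144 = 0.06756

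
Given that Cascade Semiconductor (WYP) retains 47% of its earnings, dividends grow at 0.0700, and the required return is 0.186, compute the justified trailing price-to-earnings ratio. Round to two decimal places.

4.89

Payout ratio b = 1 − 0.47 = 0.53.
Justified trailing P/E = b(1+g)/(r−g) = 0.53×(1+0.07)/(0.186−0.07) = 4.8888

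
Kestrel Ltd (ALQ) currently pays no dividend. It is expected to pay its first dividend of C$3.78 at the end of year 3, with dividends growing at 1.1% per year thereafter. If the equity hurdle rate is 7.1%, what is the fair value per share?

Deferred-dividend DDM. At t=2 the remaining stream is a growing perpetuity with first payment D_3 = 3.78.
V_2 = D_3/(r−g) = 3.78/(0.071−0.011) = 63.0000
P₀ = V_2/(1+r)^2 = 63.0000/(1+0.071)^2 = 54.9239

C$54.92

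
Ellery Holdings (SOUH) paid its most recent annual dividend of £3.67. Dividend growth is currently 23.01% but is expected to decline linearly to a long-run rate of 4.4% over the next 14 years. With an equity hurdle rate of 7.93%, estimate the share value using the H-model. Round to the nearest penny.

H-model: P₀ = D₀[(1+g_L) + H(g_S−g_L)]/(r−g_L), with H = 14/2 = 7.
P₀ = 3.67 × [(1+0.044) + 7×(0.2301−0.044)] / (0.0793−0.044)
   = 3.67 × 2.3467 / 0.0353 = 243.9770

£243.98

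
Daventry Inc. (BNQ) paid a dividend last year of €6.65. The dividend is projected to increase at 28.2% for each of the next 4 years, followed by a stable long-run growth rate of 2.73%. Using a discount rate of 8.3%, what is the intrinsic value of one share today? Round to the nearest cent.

Two-stage DDM. Project D₁…D_4 at 0.282, terminal growth 0.0273, discount at r = 0.083.
D_1 = 8.5253
D_2 = 10.9294
D_3 = 14.0115
D_4 = 17.9628
Terminal value at t=4: TV = D_5/(r−g) = 18.4532/(0.083−0.0273) = 331.2957
P₀ = 8.5253/(1+0.083)^1 + 10.9294/(1+0.083)^2 + 14.0115/(1+0.083)^3 + 17.9628/(1+0.083)^4 + 331.2957/(1+0.083)^4 = 282.1037

€282.10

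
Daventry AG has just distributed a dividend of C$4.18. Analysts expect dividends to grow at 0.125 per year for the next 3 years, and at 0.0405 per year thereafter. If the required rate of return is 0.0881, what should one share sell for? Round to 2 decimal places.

C$114.40

Two-stage DDM. Project D₁…D_3 at 0.125, terminal growth 0.0405, discount at r = 0.0881.
D_1 = 4.7025
D_2 = 5.2903
D_3 = 5.9516
Terminal value at t=3: TV = D_4/(r−g) = 6.1926/(0.0881−0.0405) = 130.0975
P₀ = 4.7025/(1+0.0881)^1 + 5.2903/(1+0.0881)^2 + 5.9516/(1+0.0881)^3 + 130.0975/(1+0.0881)^3 = 114.3962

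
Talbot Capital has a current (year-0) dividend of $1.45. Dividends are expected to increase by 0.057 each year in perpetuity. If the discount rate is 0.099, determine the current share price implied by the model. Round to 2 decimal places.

Gordon growth model: P₀ = D₁/(r − g). D₁ = 1.45 × (1 + 0.057) = 1.5326.
P₀ = 1.5326 / (0.099 − 0.057) = 1.5326 / 0.042 = 36.4917

$36.49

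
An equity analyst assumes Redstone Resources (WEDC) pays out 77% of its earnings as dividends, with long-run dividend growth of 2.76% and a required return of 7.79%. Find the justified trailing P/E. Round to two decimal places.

15.73

Justified trailing P/E = b(1+g)/(r−g) = 0.77×(1+0.0276)/(0.0779−0.0276) = 15.7307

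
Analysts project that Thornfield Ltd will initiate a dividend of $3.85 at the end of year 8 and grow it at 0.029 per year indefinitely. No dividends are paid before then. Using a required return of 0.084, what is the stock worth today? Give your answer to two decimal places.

$39.80

Deferred-dividend DDM. At t=7 the remaining stream is a growing perpetuity with first payment D_8 = 3.85.
V_7 = D_8/(r−g) = 3.85/(0.084−0.029) = 70.0000
P₀ = V_7/(1+r)^7 = 70.0000/(1+0.084)^7 = 39.8009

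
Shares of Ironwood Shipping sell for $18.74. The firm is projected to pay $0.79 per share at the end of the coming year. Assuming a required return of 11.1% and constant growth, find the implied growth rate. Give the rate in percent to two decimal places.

6.88%

From P₀ = D₁/(r − g), the implied growth is g = r − D₁/P₀.
g = 0.111 − 0.79/18.74 = 0.111 − 0.04216 = 0.06884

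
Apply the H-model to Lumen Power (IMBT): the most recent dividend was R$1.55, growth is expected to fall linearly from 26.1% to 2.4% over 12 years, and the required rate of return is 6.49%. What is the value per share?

R$92.70

H-model: P₀ = D₀[(1+g_L) + H(g_S−g_L)]/(r−g_L), with H = 12/2 = 6.
P₀ = 1.55 × [(1+0.024) + 6×(0.261−0.024)] / (0.0649−0.024)
   = 1.55 × 2.4460 / 0.0409 = 92.6968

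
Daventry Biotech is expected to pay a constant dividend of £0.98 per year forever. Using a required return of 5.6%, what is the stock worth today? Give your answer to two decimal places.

Zero-growth DDM (perpetuity): P₀ = D/r = 0.98 / 0.056 = 17.5000

£17.50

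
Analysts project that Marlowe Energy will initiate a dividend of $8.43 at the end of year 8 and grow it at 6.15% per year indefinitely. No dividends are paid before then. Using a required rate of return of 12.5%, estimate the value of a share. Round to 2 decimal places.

Deferred-dividend DDM. At t=7 the remaining stream is a growing perpetuity with first payment D_8 = 8.43.
V_7 = D_8/(r−g) = 8.43/(0.125−0.0615) = 132.7559
P₀ = V_7/(1+r)^7 = 132.7559/(1+0.125)^7 = 58.2085

$58.21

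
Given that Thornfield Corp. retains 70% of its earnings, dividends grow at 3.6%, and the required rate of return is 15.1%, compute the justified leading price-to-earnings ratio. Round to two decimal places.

2.61

Payout ratio b = 1 − 0.70 = 0.30.
Justified leading P/E = b/(r−g) = 0.30/(0.151−0.036) = 2.6087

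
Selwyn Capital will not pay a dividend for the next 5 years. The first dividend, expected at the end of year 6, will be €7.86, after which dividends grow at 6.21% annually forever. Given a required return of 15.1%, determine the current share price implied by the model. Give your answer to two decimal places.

€43.77

Deferred-dividend DDM. At t=5 the remaining stream is a growing perpetuity with first payment D_6 = 7.86.
V_5 = D_6/(r−g) = 7.86/(0.151−0.0621) = 88.4139
P₀ = V_5/(1+r)^5 = 88.4139/(1+0.151)^5 = 43.7667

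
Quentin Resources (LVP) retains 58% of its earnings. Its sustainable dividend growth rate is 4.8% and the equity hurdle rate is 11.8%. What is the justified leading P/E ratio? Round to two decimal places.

6.00

Payout ratio b = 1 − 0.58 = 0.42.
Justified leading P/E = b/(r−g) = 0.42/(0.118−0.048) = 6.0000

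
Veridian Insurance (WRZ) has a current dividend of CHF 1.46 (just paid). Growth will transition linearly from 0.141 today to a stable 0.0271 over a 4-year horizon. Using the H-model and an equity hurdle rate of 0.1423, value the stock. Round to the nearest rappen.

CHF 15.90

H-model: P₀ = D₀[(1+g_L) + H(g_S−g_L)]/(r−g_L), with H = 4/2 = 2.
P₀ = 1.46 × [(1+0.0271) + 2×(0.141−0.0271)] / (0.1423−0.0271)
   = 1.46 × 1.2549 / 0.1152 = 15.9041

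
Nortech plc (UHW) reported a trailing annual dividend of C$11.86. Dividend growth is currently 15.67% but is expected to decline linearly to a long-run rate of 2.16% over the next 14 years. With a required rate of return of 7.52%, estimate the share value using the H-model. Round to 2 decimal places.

C$435.30

H-model: P₀ = D₀[(1+g_L) + H(g_S−g_L)]/(r−g_L), with H = 14/2 = 7.
P₀ = 11.86 × [(1+0.0216) + 7×(0.1567−0.0216)] / (0.0752−0.0216)
   = 11.86 × 1.9673 / 0.0536 = 435.3018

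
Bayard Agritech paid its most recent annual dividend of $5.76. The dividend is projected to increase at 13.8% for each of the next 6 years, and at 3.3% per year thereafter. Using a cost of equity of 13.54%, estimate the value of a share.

$93.75

Two-stage DDM. Project D₁…D_6 at 0.138, terminal growth 0.033, discount at r = 0.1354.
D_1 = 6.5549
D_2 = 7.4595
D_3 = 8.4889
D_4 = 9.6603
D_5 = 10.9934
D_6 = 12.5105
Terminal value at t=6: TV = D_7/(r−g) = 12.9234/(0.1354−0.033) = 126.2050
P₀ = 6.5549/(1+0.1354)^1 + 7.4595/(1+0.1354)^2 + 8.4889/(1+0.1354)^3 + 9.6603/(1+0.1354)^4 + 10.9934/(1+0.1354)^5 + 12.5105/(1+0.1354)^6 + 126.2050/(1+0.1354)^6 = 93.7472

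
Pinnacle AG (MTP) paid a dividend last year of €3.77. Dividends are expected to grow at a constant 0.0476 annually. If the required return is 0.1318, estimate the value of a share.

€46.91

Gordon growth model: P₀ = D₁/(r − g). D₁ = 3.77 × (1 + 0.0476) = 3.9495.
P₀ = 3.9495 / (0.1318 − 0.0476) = 3.9495 / 0.0842 = 46.9056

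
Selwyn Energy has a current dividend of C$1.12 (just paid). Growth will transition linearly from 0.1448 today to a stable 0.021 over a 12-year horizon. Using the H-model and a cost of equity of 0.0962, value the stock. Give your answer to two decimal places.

C$26.27

H-model: P₀ = D₀[(1+g_L) + H(g_S−g_L)]/(r−g_L), with H = 12/2 = 6.
P₀ = 1.12 × [(1+0.021) + 6×(0.1448−0.021)] / (0.0962−0.021)
   = 1.12 × 1.7638 / 0.0752 = 26.2694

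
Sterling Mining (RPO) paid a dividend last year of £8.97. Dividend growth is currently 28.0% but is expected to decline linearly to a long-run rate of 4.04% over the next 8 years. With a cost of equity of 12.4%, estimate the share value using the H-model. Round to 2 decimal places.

H-model: P₀ = D₀[(1+g_L) + H(g_S−g_L)]/(r−g_L), with H = 8/2 = 4.
P₀ = 8.97 × [(1+0.0404) + 4×(0.28−0.0404)] / (0.124−0.0404)
   = 8.97 × 1.9988 / 0.0836 = 214.4645

£214.46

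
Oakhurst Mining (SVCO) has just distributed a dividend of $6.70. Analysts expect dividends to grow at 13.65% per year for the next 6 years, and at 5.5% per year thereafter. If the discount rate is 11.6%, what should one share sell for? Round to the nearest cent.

$172.11

Two-stage DDM. Project D₁…D_6 at 0.1365, terminal growth 0.055, discount at r = 0.116.
D_1 = 7.6146
D_2 = 8.6539
D_3 = 9.8352
D_4 = 11.1777
D_5 = 12.7035
D_6 = 14.4375
Terminal value at t=6: TV = D_7/(r−g) = 15.2315/(0.116−0.055) = 249.6974
P₀ = 7.6146/(1+0.116)^1 + 8.6539/(1+0.116)^2 + 9.8352/(1+0.116)^3 + 11.1777/(1+0.116)^4 + 12.7035/(1+0.116)^5 + 14.4375/(1+0.116)^6 + 249.6974/(1+0.116)^6 = 172.1146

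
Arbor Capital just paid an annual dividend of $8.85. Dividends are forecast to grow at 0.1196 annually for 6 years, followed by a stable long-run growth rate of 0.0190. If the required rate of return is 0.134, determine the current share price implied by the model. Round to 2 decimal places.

Two-stage DDM. Project D₁…D_6 at 0.1196, terminal growth 0.019, discount at r = 0.134.
D_1 = 9.9085
D_2 = 11.0935
D_3 = 12.4203
D_4 = 13.9058
D_5 = 15.5689
D_6 = 17.4309
Terminal value at t=6: TV = D_7/(r−g) = 17.7621/(0.134−0.019) = 154.4532
P₀ = 9.9085/(1+0.134)^1 + 11.0935/(1+0.134)^2 + 12.4203/(1+0.134)^3 + 13.9058/(1+0.134)^4 + 15.5689/(1+0.134)^5 + 17.4309/(1+0.134)^6 + 154.4532/(1+0.134)^6 = 123.4197

$123.42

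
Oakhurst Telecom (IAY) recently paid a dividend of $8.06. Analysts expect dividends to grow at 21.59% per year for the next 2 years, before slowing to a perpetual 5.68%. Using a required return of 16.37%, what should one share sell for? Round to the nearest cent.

Two-stage DDM. Project D₁…D_2 at 0.2159, terminal growth 0.0568, discount at r = 0.1637.
D_1 = 9.8002
D_2 = 11.9160
Terminal value at t=2: TV = D_3/(r−g) = 12.5928/(0.1637−0.0568) = 117.8002
P₀ = 9.8002/(1+0.1637)^1 + 11.9160/(1+0.1637)^2 + 117.8002/(1+0.1637)^2 = 104.2097

$104.21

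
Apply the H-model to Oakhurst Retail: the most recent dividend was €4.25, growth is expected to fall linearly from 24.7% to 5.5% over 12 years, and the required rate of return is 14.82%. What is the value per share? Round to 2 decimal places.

H-model: P₀ = D₀[(1+g_L) + H(g_S−g_L)]/(r−g_L), with H = 12/2 = 6.
P₀ = 4.25 × [(1+0.055) + 6×(0.247−0.055)] / (0.1482−0.055)
   = 4.25 × 2.2070 / 0.0932 = 100.6411

€100.64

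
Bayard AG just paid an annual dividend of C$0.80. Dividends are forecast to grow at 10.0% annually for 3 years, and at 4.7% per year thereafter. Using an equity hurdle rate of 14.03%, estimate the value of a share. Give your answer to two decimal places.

C$10.29

Two-stage DDM. Project D₁…D_3 at 0.1, terminal growth 0.047, discount at r = 0.1403.
D_1 = 0.8800
D_2 = 0.9680
D_3 = 1.0648
Terminal value at t=3: TV = D_4/(r−g) = 1.1148/(0.1403−0.047) = 11.9490
P₀ = 0.8800/(1+0.1403)^1 + 0.9680/(1+0.1403)^2 + 1.0648/(1+0.1403)^3 + 11.9490/(1+0.1403)^3 = 10.2932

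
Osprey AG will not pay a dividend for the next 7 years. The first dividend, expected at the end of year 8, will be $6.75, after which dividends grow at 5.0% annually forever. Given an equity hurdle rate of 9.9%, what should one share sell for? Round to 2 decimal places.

Deferred-dividend DDM. At t=7 the remaining stream is a growing perpetuity with first payment D_8 = 6.75.
V_7 = D_8/(r−g) = 6.75/(0.099−0.05) = 137.7551
P₀ = V_7/(1+r)^7 = 137.7551/(1+0.099)^7 = 71.1416

$71.14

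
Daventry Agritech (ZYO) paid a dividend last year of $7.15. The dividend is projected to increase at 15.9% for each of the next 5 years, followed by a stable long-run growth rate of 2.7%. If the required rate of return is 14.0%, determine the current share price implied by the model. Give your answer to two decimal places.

Two-stage DDM. Project D₁…D_5 at 0.159, terminal growth 0.027, discount at r = 0.14.
D_1 = 8.2869
D_2 = 9.6045
D_3 = 11.1316
D_4 = 12.9015
D_5 = 14.9528
Terminal value at t=5: TV = D_6/(r−g) = 15.3566/(0.14−0.027) = 135.8987
P₀ = 8.2869/(1+0.14)^1 + 9.6045/(1+0.14)^2 + 11.1316/(1+0.14)^3 + 12.9015/(1+0.14)^4 + 14.9528/(1+0.14)^5 + 135.8987/(1+0.14)^5 = 108.1592

$108.16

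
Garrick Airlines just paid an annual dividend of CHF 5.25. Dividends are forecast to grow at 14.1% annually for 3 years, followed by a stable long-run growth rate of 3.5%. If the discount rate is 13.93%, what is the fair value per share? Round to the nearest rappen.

Two-stage DDM. Project D₁…D_3 at 0.141, terminal growth 0.035, discount at r = 0.1393.
D_1 = 5.9902
D_2 = 6.8349
D_3 = 7.7986
Terminal value at t=3: TV = D_4/(r−g) = 8.0715/(0.1393−0.035) = 77.3878
P₀ = 5.9902/(1+0.1393)^1 + 6.8349/(1+0.1393)^2 + 7.7986/(1+0.1393)^3 + 77.3878/(1+0.1393)^3 = 68.1279

CHF 68.13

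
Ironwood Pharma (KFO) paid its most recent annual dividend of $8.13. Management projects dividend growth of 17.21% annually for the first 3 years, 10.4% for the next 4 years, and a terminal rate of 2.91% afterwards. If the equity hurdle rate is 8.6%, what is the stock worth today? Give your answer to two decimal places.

$268.50

Three-stage DDM. Project D₁…D_7; terminal Gordon value at t=7 with g = 0.0291; discount at r = 0.086.
D_1 = 9.5292
D_2 = 11.1691
D_3 = 13.0914
D_4 = 14.4529
D_5 = 15.9560
D_6 = 17.6154
D_7 = 19.4474
TV_7 = 20.0133/(0.086−0.0291) = 351.7274
P₀ = Σ Dₜ/(1+r)ᵗ + TV_7/(1+r)^7 = 268.4952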